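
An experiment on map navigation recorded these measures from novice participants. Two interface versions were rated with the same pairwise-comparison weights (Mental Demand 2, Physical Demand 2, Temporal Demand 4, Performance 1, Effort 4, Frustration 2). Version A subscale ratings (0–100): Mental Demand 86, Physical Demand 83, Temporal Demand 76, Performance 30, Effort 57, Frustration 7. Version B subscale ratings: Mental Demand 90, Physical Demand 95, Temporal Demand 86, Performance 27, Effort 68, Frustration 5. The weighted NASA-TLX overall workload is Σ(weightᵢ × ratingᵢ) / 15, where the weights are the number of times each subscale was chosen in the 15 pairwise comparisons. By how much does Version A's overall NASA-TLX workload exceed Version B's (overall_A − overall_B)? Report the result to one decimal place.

-7.3

Version A weighted sum = 2·86 + 2·83 + 4·76 + 1·30 + 4·57 + 2·7 = 172 + 166 + 304 + 30 + 228 + 14 = 914; overall_A = 914/15 = 60.9333.
Version B weighted sum = 2·90 + 2·95 + 4·86 + 1·27 + 4·68 + 2·5 = 180 + 190 + 344 + 27 + 272 + 10 = 1023; overall_B = 1023/15 = 68.2000.
Difference = 60.9333 − 68.2000 = -7.2667 ≈ -7.3.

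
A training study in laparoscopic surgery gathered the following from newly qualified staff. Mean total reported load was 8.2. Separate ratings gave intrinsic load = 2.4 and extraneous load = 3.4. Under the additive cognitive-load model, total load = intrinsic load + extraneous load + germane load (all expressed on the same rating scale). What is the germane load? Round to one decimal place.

2.4

germane load = total − intrinsic − extraneous
             = 8.2 − 2.4 − 3.4 = 2.4.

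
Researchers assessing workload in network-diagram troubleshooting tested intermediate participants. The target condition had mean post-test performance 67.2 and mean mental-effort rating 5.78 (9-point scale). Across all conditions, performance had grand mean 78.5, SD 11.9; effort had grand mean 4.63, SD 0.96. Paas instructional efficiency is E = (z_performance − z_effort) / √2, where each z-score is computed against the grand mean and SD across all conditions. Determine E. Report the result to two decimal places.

-1.52

z_performance = (67.2 − 78.5) / 11.9 = -11.3000 / 11.9 = -0.9496.
z_effort = (5.78 − 4.63) / 0.96 = 1.1500 / 0.96 = 1.1979.
z_P − z_E = -0.9496 − 1.1979 = -2.1475.
E = -2.1475 / √2 = -2.1475 / 1.41421 = -1.5185 ≈ -1.52.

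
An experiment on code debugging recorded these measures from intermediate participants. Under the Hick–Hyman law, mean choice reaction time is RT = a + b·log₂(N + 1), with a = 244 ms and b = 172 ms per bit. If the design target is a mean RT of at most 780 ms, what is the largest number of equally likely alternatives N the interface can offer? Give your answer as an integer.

7

Set 244 + 172·log₂(N + 1) ≤ 780.
log₂(N + 1) ≤ (780 − 244) / 172 = 3.1163.
N + 1 ≤ 2^3.1163 = 8.6716.
N ≤ 7.6716, so the largest integer N is 7.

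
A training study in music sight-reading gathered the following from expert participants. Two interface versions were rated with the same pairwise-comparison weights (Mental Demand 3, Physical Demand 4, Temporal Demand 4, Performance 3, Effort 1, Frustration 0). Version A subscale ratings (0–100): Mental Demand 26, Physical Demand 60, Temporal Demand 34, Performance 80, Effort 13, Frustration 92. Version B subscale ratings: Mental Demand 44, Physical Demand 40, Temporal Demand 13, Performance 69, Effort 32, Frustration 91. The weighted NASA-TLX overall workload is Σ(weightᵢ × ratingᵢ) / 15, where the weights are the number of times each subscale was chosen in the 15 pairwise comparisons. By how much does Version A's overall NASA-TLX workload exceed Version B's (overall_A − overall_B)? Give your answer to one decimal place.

Version A weighted sum = 3·26 + 4·60 + 4·34 + 3·80 + 1·13 + 0·92 = 78 + 240 + 136 + 240 + 13 + 0 = 707; overall_A = 707/15 = 47.1333.
Version B weighted sum = 3·44 + 4·40 + 4·13 + 3·69 + 1·32 + 0·91 = 132 + 160 + 52 + 207 + 32 + 0 = 583; overall_B = 583/15 = 38.8667.
Difference = 47.1333 − 38.8667 = 8.2666 ≈ 8.3.

8.3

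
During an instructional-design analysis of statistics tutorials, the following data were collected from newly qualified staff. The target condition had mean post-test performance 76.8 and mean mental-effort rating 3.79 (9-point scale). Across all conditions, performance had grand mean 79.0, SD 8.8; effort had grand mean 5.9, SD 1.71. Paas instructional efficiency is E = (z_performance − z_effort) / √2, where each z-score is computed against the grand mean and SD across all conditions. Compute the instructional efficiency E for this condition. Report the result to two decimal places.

z_performance = (76.8 − 79.0) / 8.8 = -2.2000 / 8.8 = -0.2500.
z_effort = (3.79 − 5.9) / 1.71 = -2.1100 / 1.71 = -1.2339.
z_P − z_E = -0.2500 − (-1.2339) = 0.9839.
E = 0.9839 / √2 = 0.9839 / 1.41421 = 0.6957 ≈ 0.70.

0.70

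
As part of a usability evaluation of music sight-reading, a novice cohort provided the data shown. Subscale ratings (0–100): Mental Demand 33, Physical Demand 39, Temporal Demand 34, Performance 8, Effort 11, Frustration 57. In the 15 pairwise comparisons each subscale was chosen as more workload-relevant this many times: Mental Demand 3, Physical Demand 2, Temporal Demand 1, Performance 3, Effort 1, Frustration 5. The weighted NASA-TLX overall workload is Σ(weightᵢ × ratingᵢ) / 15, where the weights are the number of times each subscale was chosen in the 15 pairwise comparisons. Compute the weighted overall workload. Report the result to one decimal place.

The tallies are the weights (they sum to 15).
Weighted sum = 3·33 + 2·39 + 1·34 + 3·8 + 1·11 + 5·57
            = 99 + 78 + 34 + 24 + 11 + 285 = 531.
Overall workload = 531 / 15 = 35.4000 ≈ 35.4.

35.4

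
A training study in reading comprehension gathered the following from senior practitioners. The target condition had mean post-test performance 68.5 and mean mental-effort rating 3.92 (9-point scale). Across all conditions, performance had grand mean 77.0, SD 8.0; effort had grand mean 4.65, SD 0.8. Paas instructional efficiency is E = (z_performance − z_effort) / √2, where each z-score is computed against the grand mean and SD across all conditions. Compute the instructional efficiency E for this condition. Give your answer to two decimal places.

z_performance = (68.5 − 77.0) / 8.0 = -8.5000 / 8.0 = -1.0625.
z_effort = (3.92 − 4.65) / 0.8 = -0.7300 / 0.8 = -0.9125.
z_P − z_E = -1.0625 − (-0.9125) = -0.1500.
E = -0.1500 / √2 = -0.1500 / 1.41421 = -0.1061 ≈ -0.11.

-0.11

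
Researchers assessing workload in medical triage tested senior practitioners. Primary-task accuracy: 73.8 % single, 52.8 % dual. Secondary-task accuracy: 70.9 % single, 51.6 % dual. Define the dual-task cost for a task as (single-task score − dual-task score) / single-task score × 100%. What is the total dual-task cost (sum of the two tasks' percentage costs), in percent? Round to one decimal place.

55.7

Primary cost = (73.8 − 52.8) / 73.8 × 100% = 28.4553%.
Secondary cost = (70.9 − 51.6) / 70.9 × 100% = 27.2214%.
Total = 28.4553% + 27.2214% = 55.6767% ≈ 55.7%.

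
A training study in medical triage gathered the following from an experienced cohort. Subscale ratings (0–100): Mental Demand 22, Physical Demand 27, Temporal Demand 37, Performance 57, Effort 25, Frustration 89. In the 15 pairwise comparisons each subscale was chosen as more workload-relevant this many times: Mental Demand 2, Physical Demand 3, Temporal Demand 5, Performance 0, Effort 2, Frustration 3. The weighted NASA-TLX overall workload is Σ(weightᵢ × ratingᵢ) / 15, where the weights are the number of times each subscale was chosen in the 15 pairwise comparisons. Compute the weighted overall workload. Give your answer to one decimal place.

The tallies are the weights (they sum to 15).
Weighted sum = 2·22 + 3·27 + 5·37 + 0·57 + 2·25 + 3·89
            = 44 + 81 + 185 + 0 + 50 + 267 = 627.
Overall workload = 627 / 15 = 41.8000 ≈ 41.8.

41.8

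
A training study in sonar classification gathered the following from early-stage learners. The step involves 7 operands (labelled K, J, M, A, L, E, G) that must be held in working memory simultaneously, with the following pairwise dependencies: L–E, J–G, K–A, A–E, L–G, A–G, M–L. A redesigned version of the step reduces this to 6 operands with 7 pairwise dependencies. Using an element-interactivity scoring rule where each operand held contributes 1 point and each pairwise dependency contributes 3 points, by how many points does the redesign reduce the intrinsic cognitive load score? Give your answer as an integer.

Original: 7 × 1 + 7 × 3 = 7 + 21 = 28.
Redesigned: 6 × 1 + 7 × 3 = 6 + 21 = 27.
Reduction = 28 − 27 = 1.

1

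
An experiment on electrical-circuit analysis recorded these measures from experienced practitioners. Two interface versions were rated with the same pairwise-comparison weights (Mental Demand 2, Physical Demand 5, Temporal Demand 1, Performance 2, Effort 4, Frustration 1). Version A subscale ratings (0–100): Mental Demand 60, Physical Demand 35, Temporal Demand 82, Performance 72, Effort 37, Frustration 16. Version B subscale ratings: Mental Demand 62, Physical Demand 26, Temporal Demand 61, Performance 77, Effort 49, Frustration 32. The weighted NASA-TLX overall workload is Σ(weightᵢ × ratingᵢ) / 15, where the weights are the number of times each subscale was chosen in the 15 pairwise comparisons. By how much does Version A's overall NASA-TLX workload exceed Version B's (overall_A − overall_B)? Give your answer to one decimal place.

Version A weighted sum = 2·60 + 5·35 + 1·82 + 2·72 + 4·37 + 1·16 = 120 + 175 + 82 + 144 + 148 + 16 = 685; overall_A = 685/15 = 45.6667.
Version B weighted sum = 2·62 + 5·26 + 1·61 + 2·77 + 4·49 + 1·32 = 124 + 130 + 61 + 154 + 196 + 32 = 697; overall_B = 697/15 = 46.4667.
Difference = 45.6667 − 46.4667 = -0.8000 ≈ -0.8.

-0.8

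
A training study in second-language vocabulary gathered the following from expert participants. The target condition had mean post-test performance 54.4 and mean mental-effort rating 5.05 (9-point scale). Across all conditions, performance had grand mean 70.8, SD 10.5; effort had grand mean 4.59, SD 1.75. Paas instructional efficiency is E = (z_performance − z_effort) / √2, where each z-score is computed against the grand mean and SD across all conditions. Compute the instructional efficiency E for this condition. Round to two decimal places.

-1.29

z_performance = (54.4 − 70.8) / 10.5 = -16.4000 / 10.5 = -1.5619.
z_effort = (5.05 − 4.59) / 1.75 = 0.4600 / 1.75 = 0.2629.
z_P − z_E = -1.5619 − 0.2629 = -1.8248.
E = -1.8248 / √2 = -1.8248 / 1.41421 = -1.2903 ≈ -1.29.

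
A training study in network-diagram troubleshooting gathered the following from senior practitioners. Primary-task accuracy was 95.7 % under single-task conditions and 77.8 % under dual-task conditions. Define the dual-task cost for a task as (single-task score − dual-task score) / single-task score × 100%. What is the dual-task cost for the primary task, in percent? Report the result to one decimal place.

Cost = (95.7 − 77.8) / 95.7 × 100%
     = 17.9000 / 95.7 × 100% = 18.7043%.
≈ 18.7%.

18.7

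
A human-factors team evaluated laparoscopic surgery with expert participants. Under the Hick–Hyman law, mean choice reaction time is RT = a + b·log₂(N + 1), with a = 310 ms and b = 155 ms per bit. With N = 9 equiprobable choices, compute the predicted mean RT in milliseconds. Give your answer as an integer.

825

log₂(9 + 1) = log₂(10) = 3.3219.
RT = 310 + 155 × 3.3219 = 310 + 514.8945 = 824.8945 ms.
≈ 825 ms.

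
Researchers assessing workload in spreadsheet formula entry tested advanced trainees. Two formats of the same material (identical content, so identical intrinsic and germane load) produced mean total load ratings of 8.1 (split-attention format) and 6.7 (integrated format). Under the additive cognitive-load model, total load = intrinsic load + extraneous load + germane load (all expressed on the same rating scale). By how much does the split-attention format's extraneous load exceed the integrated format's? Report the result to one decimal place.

Intrinsic and germane load are equal across formats, so the difference in total load equals the difference in extraneous load.
Extraneous-load difference = 8.1 − 6.7 = 1.4.

1.4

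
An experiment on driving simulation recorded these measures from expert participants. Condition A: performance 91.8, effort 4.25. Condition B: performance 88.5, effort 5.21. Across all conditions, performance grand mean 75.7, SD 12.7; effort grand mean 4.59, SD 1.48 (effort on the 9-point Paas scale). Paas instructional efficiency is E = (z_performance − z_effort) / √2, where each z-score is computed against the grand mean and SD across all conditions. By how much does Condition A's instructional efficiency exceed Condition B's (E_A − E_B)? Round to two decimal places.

0.64

Condition A: z_P = (91.8 − 75.7)/12.7 = 1.2677; z_E = (4.25 − 4.59)/1.48 = -0.2297; E_A = (1.2677 − (-0.2297))/√2 = 1.0588.
Condition B: z_P = (88.5 − 75.7)/12.7 = 1.0079; z_E = (5.21 − 4.59)/1.48 = 0.4189; E_B = (1.0079 − 0.4189)/√2 = 0.4165.
E_A − E_B = 1.0588 − 0.4165 = 0.6423 ≈ 0.64.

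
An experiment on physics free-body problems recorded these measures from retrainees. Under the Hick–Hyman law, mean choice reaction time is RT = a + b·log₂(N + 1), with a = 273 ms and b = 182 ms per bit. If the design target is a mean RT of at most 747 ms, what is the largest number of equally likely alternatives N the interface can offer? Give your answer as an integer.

Set 273 + 182·log₂(N + 1) ≤ 747.
log₂(N + 1) ≤ (747 − 273) / 182 = 2.6044.
N + 1 ≤ 2^2.6044 = 6.0814.
N ≤ 5.0814, so the largest integer N is 5.

5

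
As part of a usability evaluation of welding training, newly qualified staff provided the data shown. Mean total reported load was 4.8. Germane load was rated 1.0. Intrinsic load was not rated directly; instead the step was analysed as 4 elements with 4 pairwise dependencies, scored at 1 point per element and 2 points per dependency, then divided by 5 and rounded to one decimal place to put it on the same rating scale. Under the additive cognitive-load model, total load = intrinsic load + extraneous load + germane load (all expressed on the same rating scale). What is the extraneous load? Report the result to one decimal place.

Intrinsic (element-interactivity): (4 × 1 + 4 × 2) / 5 = 12 / 5 = 2.4000 → 2.4.
extraneous load = total − intrinsic − germane
             = 4.8 − 2.4 − 1.0 = 1.4.

1.4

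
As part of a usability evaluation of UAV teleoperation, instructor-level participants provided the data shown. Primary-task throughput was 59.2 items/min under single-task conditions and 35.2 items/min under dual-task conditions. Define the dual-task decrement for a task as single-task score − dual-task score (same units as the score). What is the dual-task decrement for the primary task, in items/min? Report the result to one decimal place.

Decrement = 59.2 − 35.2 = 24.0000 items/min ≈ 24.0 items/min.

24.0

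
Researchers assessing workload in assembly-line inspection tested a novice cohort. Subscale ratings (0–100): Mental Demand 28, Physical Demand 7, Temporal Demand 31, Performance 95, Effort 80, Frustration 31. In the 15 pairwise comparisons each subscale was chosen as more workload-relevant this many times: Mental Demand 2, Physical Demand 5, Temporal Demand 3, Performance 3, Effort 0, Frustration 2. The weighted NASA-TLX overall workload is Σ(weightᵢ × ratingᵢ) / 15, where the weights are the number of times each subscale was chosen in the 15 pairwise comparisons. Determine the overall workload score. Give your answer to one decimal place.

35.4

The tallies are the weights (they sum to 15).
Weighted sum = 2·28 + 5·7 + 3·31 + 3·95 + 0·80 + 2·31
            = 56 + 35 + 93 + 285 + 0 + 62 = 531.
Overall workload = 531 / 15 = 35.4000 ≈ 35.4.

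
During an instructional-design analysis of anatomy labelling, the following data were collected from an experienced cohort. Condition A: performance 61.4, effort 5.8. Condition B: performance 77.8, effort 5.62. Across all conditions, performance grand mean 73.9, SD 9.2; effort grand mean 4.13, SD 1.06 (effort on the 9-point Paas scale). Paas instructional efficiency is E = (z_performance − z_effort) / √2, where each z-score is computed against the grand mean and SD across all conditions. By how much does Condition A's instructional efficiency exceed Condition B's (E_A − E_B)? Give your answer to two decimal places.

-1.38

Condition A: z_P = (61.4 − 73.9)/9.2 = -1.3587; z_E = (5.8 − 4.13)/1.06 = 1.5755; E_A = (-1.3587 − 1.5755)/√2 = -2.0748.
Condition B: z_P = (77.8 − 73.9)/9.2 = 0.4239; z_E = (5.62 − 4.13)/1.06 = 1.4057; E_B = (0.4239 − 1.4057)/√2 = -0.6942.
E_A − E_B = -2.0748 − (-0.6942) = -1.3806 ≈ -1.38.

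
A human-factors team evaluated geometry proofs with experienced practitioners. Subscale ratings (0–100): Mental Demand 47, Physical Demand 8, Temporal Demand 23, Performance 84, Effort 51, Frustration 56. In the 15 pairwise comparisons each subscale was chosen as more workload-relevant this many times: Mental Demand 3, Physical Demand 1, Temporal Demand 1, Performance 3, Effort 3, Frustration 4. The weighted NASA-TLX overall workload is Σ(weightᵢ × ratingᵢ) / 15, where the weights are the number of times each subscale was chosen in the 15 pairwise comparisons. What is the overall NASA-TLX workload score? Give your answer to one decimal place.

53.4

The tallies are the weights (they sum to 15).
Weighted sum = 3·47 + 1·8 + 1·23 + 3·84 + 3·51 + 4·56
            = 141 + 8 + 23 + 252 + 153 + 224 = 801.
Overall workload = 801 / 15 = 53.4000 ≈ 53.4.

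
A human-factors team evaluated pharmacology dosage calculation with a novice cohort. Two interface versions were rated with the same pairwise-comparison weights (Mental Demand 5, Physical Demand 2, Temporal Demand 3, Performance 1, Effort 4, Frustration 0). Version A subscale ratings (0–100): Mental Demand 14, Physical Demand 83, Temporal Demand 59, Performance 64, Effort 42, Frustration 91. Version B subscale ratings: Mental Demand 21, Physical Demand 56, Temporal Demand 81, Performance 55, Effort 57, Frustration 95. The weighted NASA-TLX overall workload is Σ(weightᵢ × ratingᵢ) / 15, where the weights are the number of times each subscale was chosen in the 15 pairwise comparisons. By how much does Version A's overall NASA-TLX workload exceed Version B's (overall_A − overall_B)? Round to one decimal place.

-6.5

Version A weighted sum = 5·14 + 2·83 + 3·59 + 1·64 + 4·42 + 0·91 = 70 + 166 + 177 + 64 + 168 + 0 = 645; overall_A = 645/15 = 43.0000.
Version B weighted sum = 5·21 + 2·56 + 3·81 + 1·55 + 4·57 + 0·95 = 105 + 112 + 243 + 55 + 228 + 0 = 743; overall_B = 743/15 = 49.5333.
Difference = 43.0000 − 49.5333 = -6.5333 ≈ -6.5.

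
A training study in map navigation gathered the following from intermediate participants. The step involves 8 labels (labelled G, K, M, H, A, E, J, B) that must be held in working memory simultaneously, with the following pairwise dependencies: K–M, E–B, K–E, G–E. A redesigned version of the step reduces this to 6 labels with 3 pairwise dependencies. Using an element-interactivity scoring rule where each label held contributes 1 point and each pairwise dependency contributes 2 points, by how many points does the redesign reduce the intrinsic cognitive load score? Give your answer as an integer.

Original: 8 × 1 + 4 × 2 = 8 + 8 = 16.
Redesigned: 6 × 1 + 3 × 2 = 6 + 6 = 12.
Reduction = 16 − 12 = 4.

4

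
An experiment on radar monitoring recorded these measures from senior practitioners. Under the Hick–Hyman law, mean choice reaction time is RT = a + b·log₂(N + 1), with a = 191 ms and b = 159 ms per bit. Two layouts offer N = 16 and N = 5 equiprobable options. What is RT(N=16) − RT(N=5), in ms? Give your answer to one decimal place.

238.9

RT(16) = 191 + 159·log₂(17) = 191 + 159·4.0875 = 840.9125 ms.
RT(5) = 191 + 159·log₂(6) = 191 + 159·2.5850 = 602.0150 ms.
Difference = 840.9125 − 602.0150 = 238.8975 ≈ 238.9 ms.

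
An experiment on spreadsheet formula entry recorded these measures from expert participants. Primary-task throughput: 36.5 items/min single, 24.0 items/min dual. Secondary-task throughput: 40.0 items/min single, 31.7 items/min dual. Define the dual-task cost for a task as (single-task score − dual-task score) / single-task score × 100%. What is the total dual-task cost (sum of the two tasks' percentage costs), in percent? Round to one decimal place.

Primary cost = (36.5 − 24.0) / 36.5 × 100% = 34.2466%.
Secondary cost = (40.0 − 31.7) / 40.0 × 100% = 20.7500%.
Total = 34.2466% + 20.7500% = 54.9966% ≈ 55.0%.

55.0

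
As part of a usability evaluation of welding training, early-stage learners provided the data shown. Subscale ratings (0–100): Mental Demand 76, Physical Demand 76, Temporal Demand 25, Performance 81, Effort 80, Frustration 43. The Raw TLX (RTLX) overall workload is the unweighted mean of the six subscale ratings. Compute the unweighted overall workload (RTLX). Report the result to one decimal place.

Sum of ratings = 76 + 76 + 25 + 81 + 80 + 43 = 381.
RTLX = 381 / 6 = 63.5000 ≈ 63.5.

63.5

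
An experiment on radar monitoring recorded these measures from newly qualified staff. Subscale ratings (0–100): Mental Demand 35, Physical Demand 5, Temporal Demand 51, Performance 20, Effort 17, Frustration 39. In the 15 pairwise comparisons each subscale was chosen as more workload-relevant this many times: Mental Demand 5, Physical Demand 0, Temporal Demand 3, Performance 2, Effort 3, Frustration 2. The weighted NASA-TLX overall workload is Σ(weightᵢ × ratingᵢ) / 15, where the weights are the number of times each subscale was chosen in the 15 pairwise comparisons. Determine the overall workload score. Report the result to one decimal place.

The tallies are the weights (they sum to 15).
Weighted sum = 5·35 + 0·5 + 3·51 + 2·20 + 3·17 + 2·39
            = 175 + 0 + 153 + 40 + 51 + 78 = 497.
Overall workload = 497 / 15 = 33.1333 ≈ 33.1.

33.1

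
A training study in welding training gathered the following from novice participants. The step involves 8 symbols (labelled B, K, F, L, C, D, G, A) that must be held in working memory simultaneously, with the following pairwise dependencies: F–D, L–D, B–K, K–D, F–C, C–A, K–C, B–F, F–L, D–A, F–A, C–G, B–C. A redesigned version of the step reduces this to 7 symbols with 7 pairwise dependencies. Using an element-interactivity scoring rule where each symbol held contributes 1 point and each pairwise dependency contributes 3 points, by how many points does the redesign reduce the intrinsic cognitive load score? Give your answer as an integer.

19

Original: 8 × 1 + 13 × 3 = 8 + 39 = 47.
Redesigned: 7 × 1 + 7 × 3 = 7 + 21 = 28.
Reduction = 47 − 28 = 19.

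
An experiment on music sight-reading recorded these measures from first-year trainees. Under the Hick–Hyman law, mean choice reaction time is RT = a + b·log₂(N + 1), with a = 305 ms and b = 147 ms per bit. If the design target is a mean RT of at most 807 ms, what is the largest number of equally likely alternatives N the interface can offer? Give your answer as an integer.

Set 305 + 147·log₂(N + 1) ≤ 807.
log₂(N + 1) ≤ (807 − 305) / 147 = 3.4150.
N + 1 ≤ 2^3.4150 = 10.6664.
N ≤ 9.6664, so the largest integer N is 9.

9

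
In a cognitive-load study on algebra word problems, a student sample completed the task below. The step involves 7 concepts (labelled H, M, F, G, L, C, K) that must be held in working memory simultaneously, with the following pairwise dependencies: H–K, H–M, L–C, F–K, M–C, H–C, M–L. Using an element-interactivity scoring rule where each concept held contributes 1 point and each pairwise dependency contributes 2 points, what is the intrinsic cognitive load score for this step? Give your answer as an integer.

Count of concepts held simultaneously: 7.
Count of pairwise dependencies listed: 7.
Element contribution: 7 × 1 = 7.
Interaction contribution: 7 × 2 = 14.
Intrinsic load = 7 + 14 = 21.

21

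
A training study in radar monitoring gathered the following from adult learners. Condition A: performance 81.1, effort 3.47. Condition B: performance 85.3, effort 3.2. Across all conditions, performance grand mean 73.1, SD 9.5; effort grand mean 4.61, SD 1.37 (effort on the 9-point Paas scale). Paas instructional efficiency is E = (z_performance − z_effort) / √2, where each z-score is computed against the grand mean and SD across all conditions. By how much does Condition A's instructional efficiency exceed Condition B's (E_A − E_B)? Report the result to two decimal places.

Condition A: z_P = (81.1 − 73.1)/9.5 = 0.8421; z_E = (3.47 − 4.61)/1.37 = -0.8321; E_A = (0.8421 − (-0.8321))/√2 = 1.1838.
Condition B: z_P = (85.3 − 73.1)/9.5 = 1.2842; z_E = (3.2 − 4.61)/1.37 = -1.0292; E_B = (1.2842 − (-1.0292))/√2 = 1.6358.
E_A − E_B = 1.1838 − 1.6358 = -0.4520 ≈ -0.45.

-0.45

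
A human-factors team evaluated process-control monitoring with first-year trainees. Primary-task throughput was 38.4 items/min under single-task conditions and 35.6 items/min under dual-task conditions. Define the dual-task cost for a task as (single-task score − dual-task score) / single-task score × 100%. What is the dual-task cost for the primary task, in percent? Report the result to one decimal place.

7.3

Cost = (38.4 − 35.6) / 38.4 × 100%
     = 2.8000 / 38.4 × 100% = 7.2917%.
≈ 7.3%.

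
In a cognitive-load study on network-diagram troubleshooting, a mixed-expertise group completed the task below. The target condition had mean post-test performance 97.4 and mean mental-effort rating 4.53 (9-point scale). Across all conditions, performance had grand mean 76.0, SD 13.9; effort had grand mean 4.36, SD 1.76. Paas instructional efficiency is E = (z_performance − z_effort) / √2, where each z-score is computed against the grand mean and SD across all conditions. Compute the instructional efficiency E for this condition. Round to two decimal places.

z_performance = (97.4 − 76.0) / 13.9 = 21.4000 / 13.9 = 1.5396.
z_effort = (4.53 − 4.36) / 1.76 = 0.1700 / 1.76 = 0.0966.
z_P − z_E = 1.5396 − 0.0966 = 1.4430.
E = 1.4430 / √2 = 1.4430 / 1.41421 = 1.0204 ≈ 1.02.

1.02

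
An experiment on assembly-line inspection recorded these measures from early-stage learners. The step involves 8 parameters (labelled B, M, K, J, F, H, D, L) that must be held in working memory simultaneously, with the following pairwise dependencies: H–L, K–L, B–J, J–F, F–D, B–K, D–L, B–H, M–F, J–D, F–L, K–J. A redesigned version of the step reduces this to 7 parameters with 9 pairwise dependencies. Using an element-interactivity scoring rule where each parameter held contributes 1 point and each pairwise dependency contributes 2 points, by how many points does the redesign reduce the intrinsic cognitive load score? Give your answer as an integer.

Original: 8 × 1 + 12 × 2 = 8 + 24 = 32.
Redesigned: 7 × 1 + 9 × 2 = 7 + 18 = 25.
Reduction = 32 − 25 = 7.

7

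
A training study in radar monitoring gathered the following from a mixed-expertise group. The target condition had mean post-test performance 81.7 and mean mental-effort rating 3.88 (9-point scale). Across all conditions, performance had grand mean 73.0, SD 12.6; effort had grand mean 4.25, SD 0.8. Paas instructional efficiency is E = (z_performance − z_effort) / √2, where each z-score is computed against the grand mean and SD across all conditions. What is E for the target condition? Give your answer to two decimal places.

0.82

z_performance = (81.7 − 73.0) / 12.6 = 8.7000 / 12.6 = 0.6905.
z_effort = (3.88 − 4.25) / 0.8 = -0.3700 / 0.8 = -0.4625.
z_P − z_E = 0.6905 − (-0.4625) = 1.1530.
E = 1.1530 / √2 = 1.1530 / 1.41421 = 0.8153 ≈ 0.82.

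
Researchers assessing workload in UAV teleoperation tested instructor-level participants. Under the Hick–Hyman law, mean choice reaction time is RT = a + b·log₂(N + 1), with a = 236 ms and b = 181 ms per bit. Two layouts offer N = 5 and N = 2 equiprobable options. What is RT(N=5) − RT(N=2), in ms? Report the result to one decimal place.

RT(5) = 236 + 181·log₂(6) = 236 + 181·2.5850 = 703.8850 ms.
RT(2) = 236 + 181·log₂(3) = 236 + 181·1.5850 = 522.8850 ms.
Difference = 703.8850 − 522.8850 = 181.0000 ≈ 181.0 ms.

181.0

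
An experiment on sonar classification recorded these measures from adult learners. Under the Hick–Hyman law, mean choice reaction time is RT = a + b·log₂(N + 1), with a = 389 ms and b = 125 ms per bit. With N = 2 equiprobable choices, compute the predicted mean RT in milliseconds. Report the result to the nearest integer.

587

log₂(2 + 1) = log₂(3) = 1.5850.
RT = 389 + 125 × 1.5850 = 389 + 198.1250 = 587.1250 ms.
≈ 587 ms.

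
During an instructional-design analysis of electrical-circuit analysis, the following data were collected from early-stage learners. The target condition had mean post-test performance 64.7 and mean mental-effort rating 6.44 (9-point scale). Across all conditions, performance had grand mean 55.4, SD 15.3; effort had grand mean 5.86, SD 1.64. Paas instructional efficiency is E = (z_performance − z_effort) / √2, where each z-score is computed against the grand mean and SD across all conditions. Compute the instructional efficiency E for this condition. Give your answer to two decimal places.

z_performance = (64.7 − 55.4) / 15.3 = 9.3000 / 15.3 = 0.6078.
z_effort = (6.44 − 5.86) / 1.64 = 0.5800 / 1.64 = 0.3537.
z_P − z_E = 0.6078 − 0.3537 = 0.2541.
E = 0.2541 / √2 = 0.2541 / 1.41421 = 0.1797 ≈ 0.18.

0.18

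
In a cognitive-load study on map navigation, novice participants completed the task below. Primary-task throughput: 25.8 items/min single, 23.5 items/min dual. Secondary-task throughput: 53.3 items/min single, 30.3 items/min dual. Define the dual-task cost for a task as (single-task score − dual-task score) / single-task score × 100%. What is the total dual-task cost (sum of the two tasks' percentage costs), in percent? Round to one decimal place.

Primary cost = (25.8 − 23.5) / 25.8 × 100% = 8.9147%.
Secondary cost = (53.3 − 30.3) / 53.3 × 100% = 43.1520%.
Total = 8.9147% + 43.1520% = 52.0667% ≈ 52.1%.

52.1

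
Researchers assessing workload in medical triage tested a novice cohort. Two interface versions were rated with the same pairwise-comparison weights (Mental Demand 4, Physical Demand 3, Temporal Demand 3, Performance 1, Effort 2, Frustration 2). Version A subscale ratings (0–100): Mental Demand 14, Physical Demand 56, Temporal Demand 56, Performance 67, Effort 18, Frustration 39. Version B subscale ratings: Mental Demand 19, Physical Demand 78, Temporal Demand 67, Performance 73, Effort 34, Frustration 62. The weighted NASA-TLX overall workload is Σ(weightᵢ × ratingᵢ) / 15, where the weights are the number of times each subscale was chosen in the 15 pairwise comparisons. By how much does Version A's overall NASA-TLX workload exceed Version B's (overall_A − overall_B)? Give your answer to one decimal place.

-13.5

Version A weighted sum = 4·14 + 3·56 + 3·56 + 1·67 + 2·18 + 2·39 = 56 + 168 + 168 + 67 + 36 + 78 = 573; overall_A = 573/15 = 38.2000.
Version B weighted sum = 4·19 + 3·78 + 3·67 + 1·73 + 2·34 + 2·62 = 76 + 234 + 201 + 73 + 68 + 124 = 776; overall_B = 776/15 = 51.7333.
Difference = 38.2000 − 51.7333 = -13.5333 ≈ -13.5.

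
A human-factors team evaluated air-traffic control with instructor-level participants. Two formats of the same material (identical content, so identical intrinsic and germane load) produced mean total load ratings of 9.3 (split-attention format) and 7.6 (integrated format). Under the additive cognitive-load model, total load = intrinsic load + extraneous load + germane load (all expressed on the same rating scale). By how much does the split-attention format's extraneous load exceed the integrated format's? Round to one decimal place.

1.7

Intrinsic and germane load are equal across formats, so the difference in total load equals the difference in extraneous load.
Extraneous-load difference = 9.3 − 7.6 = 1.7.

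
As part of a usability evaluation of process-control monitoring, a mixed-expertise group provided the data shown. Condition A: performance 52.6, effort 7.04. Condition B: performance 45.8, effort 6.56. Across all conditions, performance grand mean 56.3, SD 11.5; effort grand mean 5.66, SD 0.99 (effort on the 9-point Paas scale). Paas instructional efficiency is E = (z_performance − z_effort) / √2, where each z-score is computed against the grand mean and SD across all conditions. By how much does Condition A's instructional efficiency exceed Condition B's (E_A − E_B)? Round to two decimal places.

0.08

Condition A: z_P = (52.6 − 56.3)/11.5 = -0.3217; z_E = (7.04 − 5.66)/0.99 = 1.3939; E_A = (-0.3217 − 1.3939)/√2 = -1.2131.
Condition B: z_P = (45.8 − 56.3)/11.5 = -0.9130; z_E = (6.56 − 5.66)/0.99 = 0.9091; E_B = (-0.9130 − 0.9091)/√2 = -1.2884.
E_A − E_B = -1.2131 − (-1.2884) = 0.0753 ≈ 0.08.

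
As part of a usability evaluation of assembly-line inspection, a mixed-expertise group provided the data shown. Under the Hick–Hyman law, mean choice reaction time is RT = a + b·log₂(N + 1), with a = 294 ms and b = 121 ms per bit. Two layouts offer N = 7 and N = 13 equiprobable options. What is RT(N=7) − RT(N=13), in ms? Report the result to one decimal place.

-97.7

RT(7) = 294 + 121·log₂(8) = 294 + 121·3.0000 = 657.0000 ms.
RT(13) = 294 + 121·log₂(14) = 294 + 121·3.8074 = 754.6954 ms.
Difference = 657.0000 − 754.6954 = -97.6954 ≈ -97.7 ms.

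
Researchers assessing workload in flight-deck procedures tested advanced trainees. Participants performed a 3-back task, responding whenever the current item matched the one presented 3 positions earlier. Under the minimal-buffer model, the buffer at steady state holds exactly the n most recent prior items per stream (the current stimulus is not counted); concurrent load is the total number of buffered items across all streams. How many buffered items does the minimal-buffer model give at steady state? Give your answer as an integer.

3

The buffer holds the 3 most recent prior items.
Steady-state concurrent load = 3 items.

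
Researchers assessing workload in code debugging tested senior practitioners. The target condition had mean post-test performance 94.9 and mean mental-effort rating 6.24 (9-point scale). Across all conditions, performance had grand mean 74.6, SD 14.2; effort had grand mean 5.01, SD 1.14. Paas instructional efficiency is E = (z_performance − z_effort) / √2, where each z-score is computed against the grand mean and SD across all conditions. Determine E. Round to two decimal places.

z_performance = (94.9 − 74.6) / 14.2 = 20.3000 / 14.2 = 1.4296.
z_effort = (6.24 − 5.01) / 1.14 = 1.2300 / 1.14 = 1.0789.
z_P − z_E = 1.4296 − 1.0789 = 0.3507.
E = 0.3507 / √2 = 0.3507 / 1.41421 = 0.2480 ≈ 0.25.

0.25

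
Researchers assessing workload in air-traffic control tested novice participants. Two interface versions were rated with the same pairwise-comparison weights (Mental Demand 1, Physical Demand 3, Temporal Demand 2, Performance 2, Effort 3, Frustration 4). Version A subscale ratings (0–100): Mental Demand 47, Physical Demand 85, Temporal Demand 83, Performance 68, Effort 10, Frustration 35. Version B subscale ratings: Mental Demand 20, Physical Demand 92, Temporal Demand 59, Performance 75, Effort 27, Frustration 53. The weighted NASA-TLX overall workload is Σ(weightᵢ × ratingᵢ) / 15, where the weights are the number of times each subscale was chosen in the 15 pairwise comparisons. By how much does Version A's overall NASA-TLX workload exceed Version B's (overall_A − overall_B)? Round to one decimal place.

-5.5

Version A weighted sum = 1·47 + 3·85 + 2·83 + 2·68 + 3·10 + 4·35 = 47 + 255 + 166 + 136 + 30 + 140 = 774; overall_A = 774/15 = 51.6000.
Version B weighted sum = 1·20 + 3·92 + 2·59 + 2·75 + 3·27 + 4·53 = 20 + 276 + 118 + 150 + 81 + 212 = 857; overall_B = 857/15 = 57.1333.
Difference = 51.6000 − 57.1333 = -5.5333 ≈ -5.5.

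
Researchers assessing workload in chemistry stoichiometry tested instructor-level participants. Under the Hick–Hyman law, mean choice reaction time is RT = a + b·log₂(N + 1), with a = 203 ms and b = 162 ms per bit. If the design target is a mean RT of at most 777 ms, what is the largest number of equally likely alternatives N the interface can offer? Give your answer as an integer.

Set 203 + 162·log₂(N + 1) ≤ 777.
log₂(N + 1) ≤ (777 − 203) / 162 = 3.5432.
N + 1 ≤ 2^3.5432 = 11.6576.
N ≤ 10.6576, so the largest integer N is 10.

10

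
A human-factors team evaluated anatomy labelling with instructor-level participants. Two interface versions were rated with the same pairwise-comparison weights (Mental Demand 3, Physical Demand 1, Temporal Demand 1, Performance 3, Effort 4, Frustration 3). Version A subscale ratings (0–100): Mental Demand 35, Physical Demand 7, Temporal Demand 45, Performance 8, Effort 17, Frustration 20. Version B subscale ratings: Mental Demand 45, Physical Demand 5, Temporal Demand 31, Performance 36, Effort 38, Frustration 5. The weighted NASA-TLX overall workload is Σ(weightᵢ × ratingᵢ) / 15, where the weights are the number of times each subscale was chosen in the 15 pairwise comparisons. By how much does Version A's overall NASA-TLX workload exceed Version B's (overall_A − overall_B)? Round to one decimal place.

-9.1

Version A weighted sum = 3·35 + 1·7 + 1·45 + 3·8 + 4·17 + 3·20 = 105 + 7 + 45 + 24 + 68 + 60 = 309; overall_A = 309/15 = 20.6000.
Version B weighted sum = 3·45 + 1·5 + 1·31 + 3·36 + 4·38 + 3·5 = 135 + 5 + 31 + 108 + 152 + 15 = 446; overall_B = 446/15 = 29.7333.
Difference = 20.6000 − 29.7333 = -9.1333 ≈ -9.1.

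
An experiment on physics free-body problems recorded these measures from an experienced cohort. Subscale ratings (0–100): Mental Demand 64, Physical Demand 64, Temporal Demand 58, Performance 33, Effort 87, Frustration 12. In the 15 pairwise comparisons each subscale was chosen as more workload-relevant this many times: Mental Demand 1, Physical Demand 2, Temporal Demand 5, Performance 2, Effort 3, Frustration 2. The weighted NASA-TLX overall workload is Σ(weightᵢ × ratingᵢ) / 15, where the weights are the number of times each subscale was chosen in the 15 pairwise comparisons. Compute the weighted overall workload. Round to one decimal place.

55.5

The tallies are the weights (they sum to 15).
Weighted sum = 1·64 + 2·64 + 5·58 + 2·33 + 3·87 + 2·12
            = 64 + 128 + 290 + 66 + 261 + 24 = 833.
Overall workload = 833 / 15 = 55.5333 ≈ 55.5.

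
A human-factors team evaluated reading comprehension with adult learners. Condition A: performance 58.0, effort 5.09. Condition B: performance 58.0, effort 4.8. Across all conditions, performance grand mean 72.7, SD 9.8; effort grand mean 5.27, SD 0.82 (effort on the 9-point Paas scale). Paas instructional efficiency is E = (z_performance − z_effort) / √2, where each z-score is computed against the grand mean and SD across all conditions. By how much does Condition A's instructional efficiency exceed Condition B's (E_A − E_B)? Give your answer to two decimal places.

Condition A: z_P = (58.0 − 72.7)/9.8 = -1.5000; z_E = (5.09 − 5.27)/0.82 = -0.2195; E_A = (-1.5000 − (-0.2195))/√2 = -0.9055.
Condition B: z_P = (58.0 − 72.7)/9.8 = -1.5000; z_E = (4.8 − 5.27)/0.82 = -0.5732; E_B = (-1.5000 − (-0.5732))/√2 = -0.6553.
E_A − E_B = -0.9055 − (-0.6553) = -0.2502 ≈ -0.25.

-0.25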